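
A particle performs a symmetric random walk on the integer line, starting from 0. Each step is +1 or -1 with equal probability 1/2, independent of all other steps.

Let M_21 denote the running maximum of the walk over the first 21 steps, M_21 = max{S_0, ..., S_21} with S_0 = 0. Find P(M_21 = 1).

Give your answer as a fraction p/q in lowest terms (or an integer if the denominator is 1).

Answer: 88179/524288

Derivation:
Let M_21 = max(S_0,...,S_21). Use the reflection principle: for j ≥ 1, #{paths with M_21 ≥ j} = #{S_21 ≥ j} + #{S_21 ≥ j+1}.
By reflection, #{M_21 ≥ 1} = #{S_21 ≥ 1} + #{S_21 ≥ 2} = 1048576 + 695860 = 1744436.
#{M_21 ≥ 2} = #{S_21 ≥ 2} + #{S_21 ≥ 3} = 695860 + 695860 = 1391720.
#{M_21 = 1} = 1744436 - 1391720 = 352716.
P(M_21 = 1) = 352716/2097152 = 88179/524288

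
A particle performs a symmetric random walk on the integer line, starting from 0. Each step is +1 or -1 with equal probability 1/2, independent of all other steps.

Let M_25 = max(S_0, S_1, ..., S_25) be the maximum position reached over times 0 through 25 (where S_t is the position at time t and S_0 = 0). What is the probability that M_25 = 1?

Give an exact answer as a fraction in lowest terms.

Let M_25 = max(S_0,...,S_25). Use the reflection principle: for j ≥ 1, #{paths with M_25 ≥ j} = #{S_25 ≥ j} + #{S_25 ≥ j+1}.
By reflection, #{M_25 ≥ 1} = #{S_25 ≥ 1} + #{S_25 ≥ 2} = 16777216 + 11576916 = 28354132.
#{M_25 ≥ 2} = #{S_25 ≥ 2} + #{S_25 ≥ 3} = 11576916 + 11576916 = 23153832.
#{M_25 = 1} = 28354132 - 23153832 = 5200300.
P(M_25 = 1) = 5200300/33554432 = 1300075/8388608

Answer: 1300075/8388608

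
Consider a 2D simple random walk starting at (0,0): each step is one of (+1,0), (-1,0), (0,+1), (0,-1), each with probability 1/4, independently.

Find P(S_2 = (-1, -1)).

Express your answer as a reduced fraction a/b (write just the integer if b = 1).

Let h be the number of horizontal steps (so 2-h are vertical). To end at (-1,-1) need (h-1)/2 right-steps and ((2-h)-1)/2 up-steps.
Sum over h with 1 ≤ h ≤ 1, h ≡ 1 (mod 2), 2-h ≡ 1 (mod 2):
h=1: C(2,1)·C(1,0)·C(1,0) = 2·1·1 = 2
Total favorable: 2
Total paths: 4^2 = 16
P = 2/16 = 1/8

Answer: 1/8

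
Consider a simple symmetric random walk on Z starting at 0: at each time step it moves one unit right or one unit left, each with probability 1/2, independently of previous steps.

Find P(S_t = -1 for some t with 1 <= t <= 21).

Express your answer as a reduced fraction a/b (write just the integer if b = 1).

Answer: 436109/524288

Derivation:
Count via complement. Let g(t,s) = #length-t paths at position s with S_1..S_t all ≠ -1.
g(t,s) = g(t-1,s-1) + g(t-1,s+1) for s ≠ -1; g(t,-1) = 0.
t=0: g(0,0)=1
t=1: g(1,1)=1
t=2: g(2,0)=1 g(2,2)=1
t=3: g(3,1)=2 g(3,3)=1
t=4: g(4,0)=2 g(4,2)=3 g(4,4)=1
t=5: g(5,1)=5 g(5,3)=4 g(5,5)=1
t=6: g(6,0)=5 g(6,2)=9 g(6,4)=5 g(6,6)=1
t=7: g(7,1)=14 g(7,3)=14 g(7,5)=6 g(7,7)=1
t=8: g(8,0)=14 g(8,2)=28 g(8,4)=20 g(8,6)=7 g(8,8)=1
t=9: g(9,1)=42 g(9,3)=48 g(9,5)=27 g(9,7)=8 g(9,9)=1
t=10: g(10,0)=42 g(10,2)=90 g(10,4)=75 g(10,6)=35 g(10,8)=9 g(10,10)=1
t=11: g(11,1)=132 g(11,3)=165 g(11,5)=110 g(11,7)=44 g(11,9)=10 g(11,11)=1
t=12: g(12,0)=132 g(12,2)=297 g(12,4)=275 g(12,6)=154 g(12,8)=54 g(12,10)=11 g(12,12)=1
t=13: g(13,1)=429 g(13,3)=572 g(13,5)=429 g(13,7)=208 g(13,9)=65 g(13,11)=12 g(13,13)=1
t=14: g(14,0)=429 g(14,2)=1001 g(14,4)=1001 g(14,6)=637 g(14,8)=273 g(14,10)=77 g(14,12)=13 g(14,14)=1
t=15: g(15,1)=1430 g(15,3)=2002 g(15,5)=1638 g(15,7)=910 g(15,9)=350 g(15,11)=90 g(15,13)=14 g(15,15)=1
t=16: g(16,0)=1430 g(16,2)=3432 g(16,4)=3640 g(16,6)=2548 g(16,8)=1260 g(16,10)=440 g(16,12)=104 g(16,14)=15 g(16,16)=1
t=17: g(17,1)=4862 g(17,3)=7072 g(17,5)=6188 g(17,7)=3808 g(17,9)=1700 g(17,11)=544 g(17,13)=119 g(17,15)=16 g(17,17)=1
t=18: g(18,0)=4862 g(18,2)=11934 g(18,4)=13260 g(18,6)=9996 g(18,8)=5508 g(18,10)=2244 g(18,12)=663 g(18,14)=135 g(18,16)=17 g(18,18)=1
t=19: g(19,1)=16796 g(19,3)=25194 g(19,5)=23256 g(19,7)=15504 g(19,9)=7752 g(19,11)=2907 g(19,13)=798 g(19,15)=152 g(19,17)=18 g(19,19)=1
t=20: g(20,0)=16796 g(20,2)=41990 g(20,4)=48450 g(20,6)=38760 g(20,8)=23256 g(20,10)=10659 g(20,12)=3705 g(20,14)=950 g(20,16)=170 g(20,18)=19 g(20,20)=1
t=21: g(21,1)=58786 g(21,3)=90440 g(21,5)=87210 g(21,7)=62016 g(21,9)=33915 g(21,11)=14364 g(21,13)=4655 g(21,15)=1120 g(21,17)=189 g(21,19)=20 g(21,21)=1
Paths never hitting -1: Σ_s g(21,s) = 352716
Paths hitting -1: 2^21 - 352716 = 1744436
P = 1744436/2097152 = 436109/524288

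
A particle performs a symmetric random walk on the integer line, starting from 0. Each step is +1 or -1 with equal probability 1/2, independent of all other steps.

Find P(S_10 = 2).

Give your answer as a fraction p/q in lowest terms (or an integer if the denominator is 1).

To reach position 2 after 10 steps: need 6 steps of +1 and 4 of -1.
Favorable paths: C(10,6) = 210
Total paths: 2^10 = 1024
P = 210/1024 = 105/512

Answer: 105/512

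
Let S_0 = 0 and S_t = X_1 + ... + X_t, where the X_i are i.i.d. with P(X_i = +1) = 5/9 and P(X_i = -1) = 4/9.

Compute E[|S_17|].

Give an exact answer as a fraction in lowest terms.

S_17 takes values m ≡ 1 (mod 2) with |m| ≤ 17; P(S_17=m) = C(17,(17+m)/2) · (5/9)^((17+m)/2) · (4/9)^((17-m)/2).
Distribution: P(S=-17)=17179869184/16677181699666569, P(S=-15)=365072220160/16677181699666569, P(S=-13)=3650722201600/16677181699666569, P(S=-11)=22817013760000/16677181699666569, P(S=-9)=99824435200000/16677181699666569, P(S=-7)=324429414400000/16677181699666569, P(S=-5)=811073536000000/16677181699666569, P(S=-3)=1593180160000000/16677181699666569, P(S=-1)=2489344000000000/16677181699666569, P(S=1)=3111680000000000/16677181699666569, P(S=3)=3111680000000000/16677181699666569, P(S=5)=2475200000000000/16677181699666569, P(S=7)=1547000000000000/16677181699666569, P(S=9)=743750000000000/16677181699666569, P(S=11)=265625000000000/16677181699666569, P(S=13)=66406250000000/16677181699666569, P(S=15)=10375976562500/16677181699666569, P(S=17)=762939453125/16677181699666569
E[|S_17|] = Σ_m |m|·P(S_17=m) = 2262856612140739/617673396283947

Answer: 2262856612140739/617673396283947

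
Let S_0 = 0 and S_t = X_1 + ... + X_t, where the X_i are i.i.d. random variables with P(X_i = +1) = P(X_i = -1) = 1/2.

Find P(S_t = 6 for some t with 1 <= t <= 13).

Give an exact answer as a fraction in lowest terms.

Count via complement. Let g(t,s) = #length-t paths at position s with S_1..S_t all ≠ 6.
g(t,s) = g(t-1,s-1) + g(t-1,s+1) for s ≠ 6; g(t,6) = 0.
t=0: g(0,0)=1
t=1: g(1,-1)=1 g(1,1)=1
t=2: g(2,-2)=1 g(2,0)=2 g(2,2)=1
t=3: g(3,-3)=1 g(3,-1)=3 g(3,1)=3 g(3,3)=1
t=4: g(4,-4)=1 g(4,-2)=4 g(4,0)=6 g(4,2)=4 g(4,4)=1
t=5: g(5,-5)=1 g(5,-3)=5 g(5,-1)=10 g(5,1)=10 g(5,3)=5 g(5,5)=1
t=6: g(6,-6)=1 g(6,-4)=6 g(6,-2)=15 g(6,0)=20 g(6,2)=15 g(6,4)=6
t=7: g(7,-7)=1 g(7,-5)=7 g(7,-3)=21 g(7,-1)=35 g(7,1)=35 g(7,3)=21 g(7,5)=6
t=8: g(8,-8)=1 g(8,-6)=8 g(8,-4)=28 g(8,-2)=56 g(8,0)=70 g(8,2)=56 g(8,4)=27
t=9: g(9,-9)=1 g(9,-7)=9 g(9,-5)=36 g(9,-3)=84 g(9,-1)=126 g(9,1)=126 g(9,3)=83 g(9,5)=27
t=10: g(10,-10)=1 g(10,-8)=10 g(10,-6)=45 g(10,-4)=120 g(10,-2)=210 g(10,0)=252 g(10,2)=209 g(10,4)=110
t=11: g(11,-11)=1 g(11,-9)=11 g(11,-7)=55 g(11,-5)=165 g(11,-3)=330 g(11,-1)=462 g(11,1)=461 g(11,3)=319 g(11,5)=110
t=12: g(12,-12)=1 g(12,-10)=12 g(12,-8)=66 g(12,-6)=220 g(12,-4)=495 g(12,-2)=792 g(12,0)=923 g(12,2)=780 g(12,4)=429
t=13: g(13,-13)=1 g(13,-11)=13 g(13,-9)=78 g(13,-7)=286 g(13,-5)=715 g(13,-3)=1287 g(13,-1)=1715 g(13,1)=1703 g(13,3)=1209 g(13,5)=429
Paths never hitting 6: Σ_s g(13,s) = 7436
Paths hitting 6: 2^13 - 7436 = 756
P = 756/8192 = 189/2048

Answer: 189/2048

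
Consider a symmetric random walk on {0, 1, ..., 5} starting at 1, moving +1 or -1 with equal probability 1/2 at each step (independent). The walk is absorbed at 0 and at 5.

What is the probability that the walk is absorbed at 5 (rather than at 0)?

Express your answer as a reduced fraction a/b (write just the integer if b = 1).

Symmetric walk (p = 1/2): the harmonic-function argument gives P(hit 5 before 0 | start at 1) = a/N.
P = 1/5 = 1/5

Answer: 1/5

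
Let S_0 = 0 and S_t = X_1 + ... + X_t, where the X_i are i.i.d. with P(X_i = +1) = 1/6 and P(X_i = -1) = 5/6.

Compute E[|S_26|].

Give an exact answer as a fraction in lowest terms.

Answer: 184797696134314362931/10661358011223638016

Derivation:
S_26 takes values m ≡ 0 (mod 2) with |m| ≤ 26; P(S_26=m) = C(26,(26+m)/2) · (1/6)^((26+m)/2) · (5/6)^((26-m)/2).
Distribution: P(S=-26)=1490116119384765625/170581728179578208256, P(S=-24)=3874301910400390625/85290864089789104128, P(S=-22)=19371509552001953125/170581728179578208256, P(S=-20)=3874301910400390625/21322716022447276032, P(S=-18)=17821788787841796875/85290864089789104128, P(S=-16)=7841587066650390625/42645432044894552064, P(S=-14)=10978221893310546875/85290864089789104128, P(S=-12)=1568317413330078125/21322716022447276032, P(S=-10)=5959606170654296875/170581728179578208256, P(S=-8)=1191921234130859375/85290864089789104128, P(S=-6)=810506439208984375/170581728179578208256, P(S=-4)=14736480712890625/10661358011223638016, P(S=-2)=14736480712890625/42645432044894552064, P(S=0)=1587005615234375/21322716022447276032, P(S=2)=589459228515625/42645432044894552064, P(S=4)=23578369140625/10661358011223638016, P(S=6)=51872412109375/170581728179578208256, P(S=8)=3051318359375/85290864089789104128, P(S=10)=610263671875/170581728179578208256, P(S=12)=6423828125/21322716022447276032, P(S=14)=1798671875/85290864089789104128, P(S=16)=51390625/42645432044894552064, P(S=18)=4671875/85290864089789104128, P(S=20)=40625/21322716022447276032, P(S=22)=8125/170581728179578208256, P(S=24)=65/85290864089789104128, P(S=26)=1/170581728179578208256
E[|S_26|] = Σ_m |m|·P(S_26=m) = 184797696134314362931/10661358011223638016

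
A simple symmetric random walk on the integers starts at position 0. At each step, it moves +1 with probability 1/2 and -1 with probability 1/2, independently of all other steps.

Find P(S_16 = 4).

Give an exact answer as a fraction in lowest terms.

Answer: 1001/8192

Derivation:
To reach position 4 after 16 steps: need 10 steps of +1 and 6 of -1.
Favorable paths: C(16,10) = 8008
Total paths: 2^16 = 65536
P = 8008/65536 = 1001/8192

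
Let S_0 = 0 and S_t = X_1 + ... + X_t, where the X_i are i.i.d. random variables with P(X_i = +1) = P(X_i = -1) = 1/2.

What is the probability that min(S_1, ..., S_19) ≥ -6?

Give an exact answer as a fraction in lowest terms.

Answer: 115957/131072

Derivation:
Let f(t,s) = #length-t paths at position s with S_1..S_t all ≥ -6.
f(t,s) = f(t-1,s-1) + f(t-1,s+1) for s ≥ -6; f(t,s) = 0 for s < -6.
t=0: f(0,0)=1
t=1: f(1,-1)=1 f(1,1)=1
t=2: f(2,-2)=1 f(2,0)=2 f(2,2)=1
t=3: f(3,-3)=1 f(3,-1)=3 f(3,1)=3 f(3,3)=1
t=4: f(4,-4)=1 f(4,-2)=4 f(4,0)=6 f(4,2)=4 f(4,4)=1
t=5: f(5,-5)=1 f(5,-3)=5 f(5,-1)=10 f(5,1)=10 f(5,3)=5 f(5,5)=1
t=6: f(6,-6)=1 f(6,-4)=6 f(6,-2)=15 f(6,0)=20 f(6,2)=15 f(6,4)=6 f(6,6)=1
t=7: f(7,-5)=7 f(7,-3)=21 f(7,-1)=35 f(7,1)=35 f(7,3)=21 f(7,5)=7 f(7,7)=1
t=8: f(8,-6)=7 f(8,-4)=28 f(8,-2)=56 f(8,0)=70 f(8,2)=56 f(8,4)=28 f(8,6)=8 f(8,8)=1
t=9: f(9,-5)=35 f(9,-3)=84 f(9,-1)=126 f(9,1)=126 f(9,3)=84 f(9,5)=36 f(9,7)=9 f(9,9)=1
t=10: f(10,-6)=35 f(10,-4)=119 f(10,-2)=210 f(10,0)=252 f(10,2)=210 f(10,4)=120 f(10,6)=45 f(10,8)=10 f(10,10)=1
t=11: f(11,-5)=154 f(11,-3)=329 f(11,-1)=462 f(11,1)=462 f(11,3)=330 f(11,5)=165 f(11,7)=55 f(11,9)=11 f(11,11)=1
t=12: f(12,-6)=154 f(12,-4)=483 f(12,-2)=791 f(12,0)=924 f(12,2)=792 f(12,4)=495 f(12,6)=220 f(12,8)=66 f(12,10)=12 f(12,12)=1
t=13: f(13,-5)=637 f(13,-3)=1274 f(13,-1)=1715 f(13,1)=1716 f(13,3)=1287 f(13,5)=715 f(13,7)=286 f(13,9)=78 f(13,11)=13 f(13,13)=1
t=14: f(14,-6)=637 f(14,-4)=1911 f(14,-2)=2989 f(14,0)=3431 f(14,2)=3003 f(14,4)=2002 f(14,6)=1001 f(14,8)=364 f(14,10)=91 f(14,12)=14 f(14,14)=1
t=15: f(15,-5)=2548 f(15,-3)=4900 f(15,-1)=6420 f(15,1)=6434 f(15,3)=5005 f(15,5)=3003 f(15,7)=1365 f(15,9)=455 f(15,11)=105 f(15,13)=15 f(15,15)=1
t=16: f(16,-6)=2548 f(16,-4)=7448 f(16,-2)=11320 f(16,0)=12854 f(16,2)=11439 f(16,4)=8008 f(16,6)=4368 f(16,8)=1820 f(16,10)=560 f(16,12)=120 f(16,14)=16 f(16,16)=1
t=17: f(17,-5)=9996 f(17,-3)=18768 f(17,-1)=24174 f(17,1)=24293 f(17,3)=19447 f(17,5)=12376 f(17,7)=6188 f(17,9)=2380 f(17,11)=680 f(17,13)=136 f(17,15)=17 f(17,17)=1
t=18: f(18,-6)=9996 f(18,-4)=28764 f(18,-2)=42942 f(18,0)=48467 f(18,2)=43740 f(18,4)=31823 f(18,6)=18564 f(18,8)=8568 f(18,10)=3060 f(18,12)=816 f(18,14)=153 f(18,16)=18 f(18,18)=1
t=19: f(19,-5)=38760 f(19,-3)=71706 f(19,-1)=91409 f(19,1)=92207 f(19,3)=75563 f(19,5)=50387 f(19,7)=27132 f(19,9)=11628 f(19,11)=3876 f(19,13)=969 f(19,15)=171 f(19,17)=19 f(19,19)=1
Σ_s f(19,s) = 463828
P = 463828/524288 = 115957/131072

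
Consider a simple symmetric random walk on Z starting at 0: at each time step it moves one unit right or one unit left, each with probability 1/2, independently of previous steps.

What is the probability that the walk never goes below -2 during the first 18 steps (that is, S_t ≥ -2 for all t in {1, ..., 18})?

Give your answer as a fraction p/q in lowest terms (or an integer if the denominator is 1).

Let f(t,s) = #length-t paths at position s with S_1..S_t all ≥ -2.
f(t,s) = f(t-1,s-1) + f(t-1,s+1) for s ≥ -2; f(t,s) = 0 for s < -2.
t=0: f(0,0)=1
t=1: f(1,-1)=1 f(1,1)=1
t=2: f(2,-2)=1 f(2,0)=2 f(2,2)=1
t=3: f(3,-1)=3 f(3,1)=3 f(3,3)=1
t=4: f(4,-2)=3 f(4,0)=6 f(4,2)=4 f(4,4)=1
t=5: f(5,-1)=9 f(5,1)=10 f(5,3)=5 f(5,5)=1
t=6: f(6,-2)=9 f(6,0)=19 f(6,2)=15 f(6,4)=6 f(6,6)=1
t=7: f(7,-1)=28 f(7,1)=34 f(7,3)=21 f(7,5)=7 f(7,7)=1
t=8: f(8,-2)=28 f(8,0)=62 f(8,2)=55 f(8,4)=28 f(8,6)=8 f(8,8)=1
t=9: f(9,-1)=90 f(9,1)=117 f(9,3)=83 f(9,5)=36 f(9,7)=9 f(9,9)=1
t=10: f(10,-2)=90 f(10,0)=207 f(10,2)=200 f(10,4)=119 f(10,6)=45 f(10,8)=10 f(10,10)=1
t=11: f(11,-1)=297 f(11,1)=407 f(11,3)=319 f(11,5)=164 f(11,7)=55 f(11,9)=11 f(11,11)=1
t=12: f(12,-2)=297 f(12,0)=704 f(12,2)=726 f(12,4)=483 f(12,6)=219 f(12,8)=66 f(12,10)=12 f(12,12)=1
t=13: f(13,-1)=1001 f(13,1)=1430 f(13,3)=1209 f(13,5)=702 f(13,7)=285 f(13,9)=78 f(13,11)=13 f(13,13)=1
t=14: f(14,-2)=1001 f(14,0)=2431 f(14,2)=2639 f(14,4)=1911 f(14,6)=987 f(14,8)=363 f(14,10)=91 f(14,12)=14 f(14,14)=1
t=15: f(15,-1)=3432 f(15,1)=5070 f(15,3)=4550 f(15,5)=2898 f(15,7)=1350 f(15,9)=454 f(15,11)=105 f(15,13)=15 f(15,15)=1
t=16: f(16,-2)=3432 f(16,0)=8502 f(16,2)=9620 f(16,4)=7448 f(16,6)=4248 f(16,8)=1804 f(16,10)=559 f(16,12)=120 f(16,14)=16 f(16,16)=1
t=17: f(17,-1)=11934 f(17,1)=18122 f(17,3)=17068 f(17,5)=11696 f(17,7)=6052 f(17,9)=2363 f(17,11)=679 f(17,13)=136 f(17,15)=17 f(17,17)=1
t=18: f(18,-2)=11934 f(18,0)=30056 f(18,2)=35190 f(18,4)=28764 f(18,6)=17748 f(18,8)=8415 f(18,10)=3042 f(18,12)=815 f(18,14)=153 f(18,16)=18 f(18,18)=1
Σ_s f(18,s) = 136136
P = 136136/262144 = 17017/32768

Answer: 17017/32768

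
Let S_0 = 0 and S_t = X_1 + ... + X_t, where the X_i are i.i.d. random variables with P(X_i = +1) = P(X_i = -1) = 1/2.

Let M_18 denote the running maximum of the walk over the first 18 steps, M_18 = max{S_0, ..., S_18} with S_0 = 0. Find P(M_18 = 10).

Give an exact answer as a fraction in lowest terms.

Answer: 765/65536

Derivation:
Let M_18 = max(S_0,...,S_18). Use the reflection principle: for j ≥ 1, #{paths with M_18 ≥ j} = #{S_18 ≥ j} + #{S_18 ≥ j+1}.
By reflection, #{M_18 ≥ 10} = #{S_18 ≥ 10} + #{S_18 ≥ 11} = 4048 + 988 = 5036.
#{M_18 ≥ 11} = #{S_18 ≥ 11} + #{S_18 ≥ 12} = 988 + 988 = 1976.
#{M_18 = 10} = 5036 - 1976 = 3060.
P(M_18 = 10) = 3060/262144 = 765/65536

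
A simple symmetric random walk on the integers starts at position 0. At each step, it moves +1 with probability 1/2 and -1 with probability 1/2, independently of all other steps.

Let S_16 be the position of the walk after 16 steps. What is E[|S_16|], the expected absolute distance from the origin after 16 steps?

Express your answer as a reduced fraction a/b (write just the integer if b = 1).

Answer: 6435/2048

Derivation:
S_16 takes values m ≡ 0 (mod 2) with |m| ≤ 16; P(S_16=m) = C(16,(16+m)/2)/2^16.
Total paths: 2^16 = 65536
Distribution: P(S=-16)=1/65536, P(S=-14)=16/65536, P(S=-12)=120/65536, P(S=-10)=560/65536, P(S=-8)=1820/65536, P(S=-6)=4368/65536, P(S=-4)=8008/65536, P(S=-2)=11440/65536, P(S=0)=12870/65536, P(S=2)=11440/65536, P(S=4)=8008/65536, P(S=6)=4368/65536, P(S=8)=1820/65536, P(S=10)=560/65536, P(S=12)=120/65536, P(S=14)=16/65536, P(S=16)=1/65536
E[|S_16|] = Σ_m |m|·P(S_16=m) = 205920/65536 = 6435/2048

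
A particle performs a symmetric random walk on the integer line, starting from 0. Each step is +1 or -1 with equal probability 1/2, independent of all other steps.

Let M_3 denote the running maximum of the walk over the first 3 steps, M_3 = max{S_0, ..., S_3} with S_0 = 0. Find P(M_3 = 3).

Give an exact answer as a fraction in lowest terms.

Answer: 1/8

Derivation:
Let M_3 = max(S_0,...,S_3). Use the reflection principle: for j ≥ 1, #{paths with M_3 ≥ j} = #{S_3 ≥ j} + #{S_3 ≥ j+1}.
By reflection, #{M_3 ≥ 3} = #{S_3 ≥ 3} + #{S_3 ≥ 4} = 1 + 0 = 1.
#{M_3 ≥ 4} = #{S_3 ≥ 4} + #{S_3 ≥ 5} = 0 + 0 = 0.
#{M_3 = 3} = 1 - 0 = 1.
P(M_3 = 3) = 1/8 = 1/8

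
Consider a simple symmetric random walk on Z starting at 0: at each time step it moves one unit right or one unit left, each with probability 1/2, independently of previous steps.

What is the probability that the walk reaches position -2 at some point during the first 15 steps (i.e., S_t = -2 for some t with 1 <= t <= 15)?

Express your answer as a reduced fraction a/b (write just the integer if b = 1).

Answer: 9949/16384

Derivation:
Count via complement. Let g(t,s) = #length-t paths at position s with S_1..S_t all ≠ -2.
g(t,s) = g(t-1,s-1) + g(t-1,s+1) for s ≠ -2; g(t,-2) = 0.
t=0: g(0,0)=1
t=1: g(1,-1)=1 g(1,1)=1
t=2: g(2,0)=2 g(2,2)=1
t=3: g(3,-1)=2 g(3,1)=3 g(3,3)=1
t=4: g(4,0)=5 g(4,2)=4 g(4,4)=1
t=5: g(5,-1)=5 g(5,1)=9 g(5,3)=5 g(5,5)=1
t=6: g(6,0)=14 g(6,2)=14 g(6,4)=6 g(6,6)=1
t=7: g(7,-1)=14 g(7,1)=28 g(7,3)=20 g(7,5)=7 g(7,7)=1
t=8: g(8,0)=42 g(8,2)=48 g(8,4)=27 g(8,6)=8 g(8,8)=1
t=9: g(9,-1)=42 g(9,1)=90 g(9,3)=75 g(9,5)=35 g(9,7)=9 g(9,9)=1
t=10: g(10,0)=132 g(10,2)=165 g(10,4)=110 g(10,6)=44 g(10,8)=10 g(10,10)=1
t=11: g(11,-1)=132 g(11,1)=297 g(11,3)=275 g(11,5)=154 g(11,7)=54 g(11,9)=11 g(11,11)=1
t=12: g(12,0)=429 g(12,2)=572 g(12,4)=429 g(12,6)=208 g(12,8)=65 g(12,10)=12 g(12,12)=1
t=13: g(13,-1)=429 g(13,1)=1001 g(13,3)=1001 g(13,5)=637 g(13,7)=273 g(13,9)=77 g(13,11)=13 g(13,13)=1
t=14: g(14,0)=1430 g(14,2)=2002 g(14,4)=1638 g(14,6)=910 g(14,8)=350 g(14,10)=90 g(14,12)=14 g(14,14)=1
t=15: g(15,-1)=1430 g(15,1)=3432 g(15,3)=3640 g(15,5)=2548 g(15,7)=1260 g(15,9)=440 g(15,11)=104 g(15,13)=15 g(15,15)=1
Paths never hitting -2: Σ_s g(15,s) = 12870
Paths hitting -2: 2^15 - 12870 = 19898
P = 19898/32768 = 9949/16384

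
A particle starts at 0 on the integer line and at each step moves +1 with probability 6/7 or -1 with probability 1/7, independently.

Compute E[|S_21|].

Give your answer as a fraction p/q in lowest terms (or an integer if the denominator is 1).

Answer: 170984741054589543/11398895185373143

Derivation:
S_21 takes values m ≡ 1 (mod 2) with |m| ≤ 21; P(S_21=m) = C(21,(21+m)/2) · (6/7)^((21+m)/2) · (1/7)^((21-m)/2).
Distribution: P(S=-21)=1/558545864083284007, P(S=-19)=18/79792266297612001, P(S=-17)=1080/79792266297612001, P(S=-15)=41040/79792266297612001, P(S=-13)=1108080/79792266297612001, P(S=-11)=22604832/79792266297612001, P(S=-9)=361677312/79792266297612001, P(S=-7)=32550958080/558545864083284007, P(S=-5)=48826437120/79792266297612001, P(S=-3)=423162455040/79792266297612001, P(S=-1)=3046769676288/79792266297612001, P(S=1)=18280618057728/79792266297612001, P(S=3)=91403090288640/79792266297612001, P(S=5)=379674375045120/79792266297612001, P(S=7)=9112185001082880/558545864083284007, P(S=9)=3644874000433152/79792266297612001, P(S=11)=8200966500974592/79792266297612001, P(S=13)=14472293825249280/79792266297612001, P(S=15)=19296391766999040/79792266297612001, P(S=17)=18280792200314880/79792266297612001, P(S=19)=10968475320188928/79792266297612001, P(S=21)=21936950640377856/558545864083284007
E[|S_21|] = Σ_m |m|·P(S_21=m) = 170984741054589543/11398895185373143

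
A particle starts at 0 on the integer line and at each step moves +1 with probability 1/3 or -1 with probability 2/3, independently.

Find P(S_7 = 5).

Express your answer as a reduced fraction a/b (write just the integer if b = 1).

To reach position 5 after 7 steps: need 6 steps of +1 and 1 step of -1.
Number of such sequences: C(7,6) = 7
Each has probability (1/3)^6 · (2/3)^1 = 2/2187
P = 7 · 2/2187 = 14/2187

Answer: 14/2187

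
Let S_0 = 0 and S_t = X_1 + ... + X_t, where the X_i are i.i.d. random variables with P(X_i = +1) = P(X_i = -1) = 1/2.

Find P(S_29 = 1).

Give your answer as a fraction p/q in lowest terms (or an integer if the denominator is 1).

To reach position 1 after 29 steps: need 15 steps of +1 and 14 of -1.
Favorable paths: C(29,15) = 77558760
Total paths: 2^29 = 536870912
P = 77558760/536870912 = 9694845/67108864

Answer: 9694845/67108864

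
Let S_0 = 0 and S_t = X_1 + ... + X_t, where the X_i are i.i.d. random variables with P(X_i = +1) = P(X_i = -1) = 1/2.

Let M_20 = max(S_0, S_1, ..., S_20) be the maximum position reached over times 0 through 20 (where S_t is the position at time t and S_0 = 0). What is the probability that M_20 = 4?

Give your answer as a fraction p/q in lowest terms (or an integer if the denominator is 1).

Let M_20 = max(S_0,...,S_20). Use the reflection principle: for j ≥ 1, #{paths with M_20 ≥ j} = #{S_20 ≥ j} + #{S_20 ≥ j+1}.
By reflection, #{M_20 ≥ 4} = #{S_20 ≥ 4} + #{S_20 ≥ 5} = 263950 + 137980 = 401930.
#{M_20 ≥ 5} = #{S_20 ≥ 5} + #{S_20 ≥ 6} = 137980 + 137980 = 275960.
#{M_20 = 4} = 401930 - 275960 = 125970.
P(M_20 = 4) = 125970/1048576 = 62985/524288

Answer: 62985/524288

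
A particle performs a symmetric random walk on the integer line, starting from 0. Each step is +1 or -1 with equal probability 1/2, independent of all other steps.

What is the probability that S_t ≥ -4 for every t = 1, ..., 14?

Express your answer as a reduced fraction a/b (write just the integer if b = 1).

Answer: 6721/8192

Derivation:
Let f(t,s) = #length-t paths at position s with S_1..S_t all ≥ -4.
f(t,s) = f(t-1,s-1) + f(t-1,s+1) for s ≥ -4; f(t,s) = 0 for s < -4.
t=0: f(0,0)=1
t=1: f(1,-1)=1 f(1,1)=1
t=2: f(2,-2)=1 f(2,0)=2 f(2,2)=1
t=3: f(3,-3)=1 f(3,-1)=3 f(3,1)=3 f(3,3)=1
t=4: f(4,-4)=1 f(4,-2)=4 f(4,0)=6 f(4,2)=4 f(4,4)=1
t=5: f(5,-3)=5 f(5,-1)=10 f(5,1)=10 f(5,3)=5 f(5,5)=1
t=6: f(6,-4)=5 f(6,-2)=15 f(6,0)=20 f(6,2)=15 f(6,4)=6 f(6,6)=1
t=7: f(7,-3)=20 f(7,-1)=35 f(7,1)=35 f(7,3)=21 f(7,5)=7 f(7,7)=1
t=8: f(8,-4)=20 f(8,-2)=55 f(8,0)=70 f(8,2)=56 f(8,4)=28 f(8,6)=8 f(8,8)=1
t=9: f(9,-3)=75 f(9,-1)=125 f(9,1)=126 f(9,3)=84 f(9,5)=36 f(9,7)=9 f(9,9)=1
t=10: f(10,-4)=75 f(10,-2)=200 f(10,0)=251 f(10,2)=210 f(10,4)=120 f(10,6)=45 f(10,8)=10 f(10,10)=1
t=11: f(11,-3)=275 f(11,-1)=451 f(11,1)=461 f(11,3)=330 f(11,5)=165 f(11,7)=55 f(11,9)=11 f(11,11)=1
t=12: f(12,-4)=275 f(12,-2)=726 f(12,0)=912 f(12,2)=791 f(12,4)=495 f(12,6)=220 f(12,8)=66 f(12,10)=12 f(12,12)=1
t=13: f(13,-3)=1001 f(13,-1)=1638 f(13,1)=1703 f(13,3)=1286 f(13,5)=715 f(13,7)=286 f(13,9)=78 f(13,11)=13 f(13,13)=1
t=14: f(14,-4)=1001 f(14,-2)=2639 f(14,0)=3341 f(14,2)=2989 f(14,4)=2001 f(14,6)=1001 f(14,8)=364 f(14,10)=91 f(14,12)=14 f(14,14)=1
Σ_s f(14,s) = 13442
P = 13442/16384 = 6721/8192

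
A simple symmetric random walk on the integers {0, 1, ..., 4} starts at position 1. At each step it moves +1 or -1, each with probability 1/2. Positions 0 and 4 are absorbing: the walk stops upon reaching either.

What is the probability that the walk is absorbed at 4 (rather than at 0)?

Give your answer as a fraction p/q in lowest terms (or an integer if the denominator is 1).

Answer: 1/4

Derivation:
Symmetric walk (p = 1/2): the harmonic-function argument gives P(hit 4 before 0 | start at 1) = a/N.
P = 1/4 = 1/4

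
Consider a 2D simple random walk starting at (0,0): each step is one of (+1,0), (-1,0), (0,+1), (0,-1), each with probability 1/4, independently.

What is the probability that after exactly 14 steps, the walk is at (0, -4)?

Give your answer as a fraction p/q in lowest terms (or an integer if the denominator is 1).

Let h be the number of horizontal steps (so 14-h are vertical). To end at (0,-4) need (h+0)/2 right-steps and ((14-h)-4)/2 up-steps.
Sum over h with 0 ≤ h ≤ 10, h ≡ 0 (mod 2), 14-h ≡ 0 (mod 2):
h=0: C(14,0)·C(0,0)·C(14,5) = 1·1·2002 = 2002
h=2: C(14,2)·C(2,1)·C(12,4) = 91·2·495 = 90090
h=4: C(14,4)·C(4,2)·C(10,3) = 1001·6·120 = 720720
h=6: C(14,6)·C(6,3)·C(8,2) = 3003·20·28 = 1681680
h=8: C(14,8)·C(8,4)·C(6,1) = 3003·70·6 = 1261260
h=10: C(14,10)·C(10,5)·C(4,0) = 1001·252·1 = 252252
Total favorable: 4008004
Total paths: 4^14 = 268435456
P = 4008004/268435456 = 1002001/67108864

Answer: 1002001/67108864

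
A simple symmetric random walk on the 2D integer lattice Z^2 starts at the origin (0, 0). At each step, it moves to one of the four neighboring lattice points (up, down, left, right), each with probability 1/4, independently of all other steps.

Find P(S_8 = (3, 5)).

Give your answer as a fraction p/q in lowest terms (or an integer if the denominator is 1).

Let h be the number of horizontal steps (so 8-h are vertical). To end at (3,5) need (h+3)/2 right-steps and ((8-h)+5)/2 up-steps.
Sum over h with 3 ≤ h ≤ 3, h ≡ 1 (mod 2), 8-h ≡ 1 (mod 2):
h=3: C(8,3)·C(3,3)·C(5,5) = 56·1·1 = 56
Total favorable: 56
Total paths: 4^8 = 65536
P = 56/65536 = 7/8192

Answer: 7/8192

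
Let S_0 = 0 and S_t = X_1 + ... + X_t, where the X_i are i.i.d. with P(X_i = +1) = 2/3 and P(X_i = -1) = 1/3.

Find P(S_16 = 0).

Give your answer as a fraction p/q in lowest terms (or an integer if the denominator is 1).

To reach position 0 after 16 steps: need 8 steps of +1 and 8 steps of -1.
Number of such sequences: C(16,8) = 12870
Each has probability (2/3)^8 · (1/3)^8 = 256/43046721
P = 12870 · 256/43046721 = 366080/4782969

Answer: 366080/4782969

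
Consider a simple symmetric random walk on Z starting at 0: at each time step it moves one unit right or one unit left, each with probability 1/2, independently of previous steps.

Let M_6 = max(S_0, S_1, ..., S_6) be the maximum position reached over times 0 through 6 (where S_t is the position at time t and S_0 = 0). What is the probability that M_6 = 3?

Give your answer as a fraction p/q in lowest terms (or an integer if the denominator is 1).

Answer: 3/32

Derivation:
Let M_6 = max(S_0,...,S_6). Use the reflection principle: for j ≥ 1, #{paths with M_6 ≥ j} = #{S_6 ≥ j} + #{S_6 ≥ j+1}.
By reflection, #{M_6 ≥ 3} = #{S_6 ≥ 3} + #{S_6 ≥ 4} = 7 + 7 = 14.
#{M_6 ≥ 4} = #{S_6 ≥ 4} + #{S_6 ≥ 5} = 7 + 1 = 8.
#{M_6 = 3} = 14 - 8 = 6.
P(M_6 = 3) = 6/64 = 3/32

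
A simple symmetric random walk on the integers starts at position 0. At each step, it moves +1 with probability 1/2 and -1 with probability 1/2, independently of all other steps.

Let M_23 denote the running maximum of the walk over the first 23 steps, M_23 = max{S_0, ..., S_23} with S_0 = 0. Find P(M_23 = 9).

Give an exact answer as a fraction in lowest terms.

Let M_23 = max(S_0,...,S_23). Use the reflection principle: for j ≥ 1, #{paths with M_23 ≥ j} = #{S_23 ≥ j} + #{S_23 ≥ j+1}.
By reflection, #{M_23 ≥ 9} = #{S_23 ≥ 9} + #{S_23 ≥ 10} = 390656 + 145499 = 536155.
#{M_23 ≥ 10} = #{S_23 ≥ 10} + #{S_23 ≥ 11} = 145499 + 145499 = 290998.
#{M_23 = 9} = 536155 - 290998 = 245157.
P(M_23 = 9) = 245157/8388608 = 245157/8388608

Answer: 245157/8388608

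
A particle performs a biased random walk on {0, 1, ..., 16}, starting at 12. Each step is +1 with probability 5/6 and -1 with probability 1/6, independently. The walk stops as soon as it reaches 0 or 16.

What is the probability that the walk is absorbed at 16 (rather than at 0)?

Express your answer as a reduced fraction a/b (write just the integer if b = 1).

Answer: 244531875/244531876

Derivation:
Biased walk: p = 5/6, q = 1/6, r = q/p = 1/5
Gambler's ruin: P(hit 16 before 0 | start at 12) = (1 - r^a)/(1 - r^N)
r^12 = 1/244140625; r^16 = 1/152587890625
P = (1 - 1/244140625) / (1 - 1/152587890625) = 244140624/244140625 / 152587890624/152587890625 = 244531875/244531876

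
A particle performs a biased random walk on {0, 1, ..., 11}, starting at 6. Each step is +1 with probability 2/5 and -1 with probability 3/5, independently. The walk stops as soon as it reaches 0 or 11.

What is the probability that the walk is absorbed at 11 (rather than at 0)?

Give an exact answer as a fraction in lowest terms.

Biased walk: p = 2/5, q = 3/5, r = q/p = 3/2
Gambler's ruin: P(hit 11 before 0 | start at 6) = (1 - r^a)/(1 - r^N)
r^6 = 729/64; r^11 = 177147/2048
P = (1 - 729/64) / (1 - 177147/2048) = -665/64 / -175099/2048 = 21280/175099

Answer: 21280/175099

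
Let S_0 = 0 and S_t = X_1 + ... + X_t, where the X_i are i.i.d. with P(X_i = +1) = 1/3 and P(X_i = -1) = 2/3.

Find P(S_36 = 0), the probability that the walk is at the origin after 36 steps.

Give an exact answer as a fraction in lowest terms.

Answer: 792997422694400/50031545098999707

Derivation:
To be at 0 after 36 steps: need exactly 18 steps of +1 and 18 of -1.
Number of such sequences: C(36,18) = 9075135300
Each has probability (1/3)^18 · (2/3)^18 = 262144/150094635296999121
P = 9075135300 · 262144/150094635296999121 = 792997422694400/50031545098999707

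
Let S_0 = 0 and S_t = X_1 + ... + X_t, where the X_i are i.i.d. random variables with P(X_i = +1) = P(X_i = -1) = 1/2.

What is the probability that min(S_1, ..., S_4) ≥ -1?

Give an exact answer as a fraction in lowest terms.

Answer: 5/8

Derivation:
Let f(t,s) = #length-t paths at position s with S_1..S_t all ≥ -1.
f(t,s) = f(t-1,s-1) + f(t-1,s+1) for s ≥ -1; f(t,s) = 0 for s < -1.
t=0: f(0,0)=1
t=1: f(1,-1)=1 f(1,1)=1
t=2: f(2,0)=2 f(2,2)=1
t=3: f(3,-1)=2 f(3,1)=3 f(3,3)=1
t=4: f(4,0)=5 f(4,2)=4 f(4,4)=1
Σ_s f(4,s) = 10
P = 10/16 = 5/8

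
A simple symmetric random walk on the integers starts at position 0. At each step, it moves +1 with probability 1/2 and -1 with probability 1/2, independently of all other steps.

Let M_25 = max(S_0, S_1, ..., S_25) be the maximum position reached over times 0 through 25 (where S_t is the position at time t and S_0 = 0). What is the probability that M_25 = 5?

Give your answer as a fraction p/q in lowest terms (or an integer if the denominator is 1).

Let M_25 = max(S_0,...,S_25). Use the reflection principle: for j ≥ 1, #{paths with M_25 ≥ j} = #{S_25 ≥ j} + #{S_25 ≥ j+1}.
By reflection, #{M_25 ≥ 5} = #{S_25 ≥ 5} + #{S_25 ≥ 6} = 7119516 + 3850756 = 10970272.
#{M_25 ≥ 6} = #{S_25 ≥ 6} + #{S_25 ≥ 7} = 3850756 + 3850756 = 7701512.
#{M_25 = 5} = 10970272 - 7701512 = 3268760.
P(M_25 = 5) = 3268760/33554432 = 408595/4194304

Answer: 408595/4194304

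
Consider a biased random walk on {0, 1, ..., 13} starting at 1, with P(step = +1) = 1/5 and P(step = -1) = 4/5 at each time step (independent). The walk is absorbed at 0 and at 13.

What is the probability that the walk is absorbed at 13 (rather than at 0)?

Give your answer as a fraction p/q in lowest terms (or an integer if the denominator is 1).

Biased walk: p = 1/5, q = 4/5, r = q/p = 4
Gambler's ruin: P(hit 13 before 0 | start at 1) = (1 - r^a)/(1 - r^N)
r^1 = 4; r^13 = 67108864
P = (1 - 4) / (1 - 67108864) = -3 / -67108863 = 1/22369621

Answer: 1/22369621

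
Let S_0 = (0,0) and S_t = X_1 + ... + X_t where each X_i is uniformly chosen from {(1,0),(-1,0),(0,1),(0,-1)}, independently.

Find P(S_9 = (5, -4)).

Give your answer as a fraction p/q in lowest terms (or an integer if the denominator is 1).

Answer: 63/131072

Derivation:
Let h be the number of horizontal steps (so 9-h are vertical). To end at (5,-4) need (h+5)/2 right-steps and ((9-h)-4)/2 up-steps.
Sum over h with 5 ≤ h ≤ 5, h ≡ 1 (mod 2), 9-h ≡ 0 (mod 2):
h=5: C(9,5)·C(5,5)·C(4,0) = 126·1·1 = 126
Total favorable: 126
Total paths: 4^9 = 262144
P = 126/262144 = 63/131072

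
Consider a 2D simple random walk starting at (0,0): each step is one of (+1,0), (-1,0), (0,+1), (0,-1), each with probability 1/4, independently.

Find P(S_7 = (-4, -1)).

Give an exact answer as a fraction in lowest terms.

Answer: 147/16384

Derivation:
Let h be the number of horizontal steps (so 7-h are vertical). To end at (-4,-1) need (h-4)/2 right-steps and ((7-h)-1)/2 up-steps.
Sum over h with 4 ≤ h ≤ 6, h ≡ 0 (mod 2), 7-h ≡ 1 (mod 2):
h=4: C(7,4)·C(4,0)·C(3,1) = 35·1·3 = 105
h=6: C(7,6)·C(6,1)·C(1,0) = 7·6·1 = 42
Total favorable: 147
Total paths: 4^7 = 16384
P = 147/16384 = 147/16384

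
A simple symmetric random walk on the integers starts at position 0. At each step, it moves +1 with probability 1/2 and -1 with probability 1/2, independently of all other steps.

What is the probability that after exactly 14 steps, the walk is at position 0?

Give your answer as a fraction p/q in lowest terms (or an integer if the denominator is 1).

Answer: 429/2048

Derivation:
To return to 0 after 14 steps: need exactly 7 steps of +1 and 7 of -1.
Favorable paths: C(14,7) = 3432
Total paths: 2^14 = 16384
P = 3432/16384 = 429/2048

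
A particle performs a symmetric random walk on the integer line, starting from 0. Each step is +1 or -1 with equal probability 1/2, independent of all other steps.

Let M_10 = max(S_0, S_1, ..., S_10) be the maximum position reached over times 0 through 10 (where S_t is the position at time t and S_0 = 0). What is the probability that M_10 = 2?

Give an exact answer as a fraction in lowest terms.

Let M_10 = max(S_0,...,S_10). Use the reflection principle: for j ≥ 1, #{paths with M_10 ≥ j} = #{S_10 ≥ j} + #{S_10 ≥ j+1}.
By reflection, #{M_10 ≥ 2} = #{S_10 ≥ 2} + #{S_10 ≥ 3} = 386 + 176 = 562.
#{M_10 ≥ 3} = #{S_10 ≥ 3} + #{S_10 ≥ 4} = 176 + 176 = 352.
#{M_10 = 2} = 562 - 352 = 210.
P(M_10 = 2) = 210/1024 = 105/512

Answer: 105/512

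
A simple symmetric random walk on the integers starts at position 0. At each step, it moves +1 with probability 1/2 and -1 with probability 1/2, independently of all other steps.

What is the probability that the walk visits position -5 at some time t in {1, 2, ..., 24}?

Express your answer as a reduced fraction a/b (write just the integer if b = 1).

Count via complement. Let g(t,s) = #length-t paths at position s with S_1..S_t all ≠ -5.
g(t,s) = g(t-1,s-1) + g(t-1,s+1) for s ≠ -5; g(t,-5) = 0.
t=0: g(0,0)=1
t=1: g(1,-1)=1 g(1,1)=1
t=2: g(2,-2)=1 g(2,0)=2 g(2,2)=1
t=3: g(3,-3)=1 g(3,-1)=3 g(3,1)=3 g(3,3)=1
t=4: g(4,-4)=1 g(4,-2)=4 g(4,0)=6 g(4,2)=4 g(4,4)=1
t=5: g(5,-3)=5 g(5,-1)=10 g(5,1)=10 g(5,3)=5 g(5,5)=1
t=6: g(6,-4)=5 g(6,-2)=15 g(6,0)=20 g(6,2)=15 g(6,4)=6 g(6,6)=1
t=7: g(7,-3)=20 g(7,-1)=35 g(7,1)=35 g(7,3)=21 g(7,5)=7 g(7,7)=1
t=8: g(8,-4)=20 g(8,-2)=55 g(8,0)=70 g(8,2)=56 g(8,4)=28 g(8,6)=8 g(8,8)=1
t=9: g(9,-3)=75 g(9,-1)=125 g(9,1)=126 g(9,3)=84 g(9,5)=36 g(9,7)=9 g(9,9)=1
t=10: g(10,-4)=75 g(10,-2)=200 g(10,0)=251 g(10,2)=210 g(10,4)=120 g(10,6)=45 g(10,8)=10 g(10,10)=1
t=11: g(11,-3)=275 g(11,-1)=451 g(11,1)=461 g(11,3)=330 g(11,5)=165 g(11,7)=55 g(11,9)=11 g(11,11)=1
t=12: g(12,-4)=275 g(12,-2)=726 g(12,0)=912 g(12,2)=791 g(12,4)=495 g(12,6)=220 g(12,8)=66 g(12,10)=12 g(12,12)=1
t=13: g(13,-3)=1001 g(13,-1)=1638 g(13,1)=1703 g(13,3)=1286 g(13,5)=715 g(13,7)=286 g(13,9)=78 g(13,11)=13 g(13,13)=1
t=14: g(14,-4)=1001 g(14,-2)=2639 g(14,0)=3341 g(14,2)=2989 g(14,4)=2001 g(14,6)=1001 g(14,8)=364 g(14,10)=91 g(14,12)=14 g(14,14)=1
t=15: g(15,-3)=3640 g(15,-1)=5980 g(15,1)=6330 g(15,3)=4990 g(15,5)=3002 g(15,7)=1365 g(15,9)=455 g(15,11)=105 g(15,13)=15 g(15,15)=1
t=16: g(16,-4)=3640 g(16,-2)=9620 g(16,0)=12310 g(16,2)=11320 g(16,4)=7992 g(16,6)=4367 g(16,8)=1820 g(16,10)=560 g(16,12)=120 g(16,14)=16 g(16,16)=1
t=17: g(17,-3)=13260 g(17,-1)=21930 g(17,1)=23630 g(17,3)=19312 g(17,5)=12359 g(17,7)=6187 g(17,9)=2380 g(17,11)=680 g(17,13)=136 g(17,15)=17 g(17,17)=1
t=18: g(18,-4)=13260 g(18,-2)=35190 g(18,0)=45560 g(18,2)=42942 g(18,4)=31671 g(18,6)=18546 g(18,8)=8567 g(18,10)=3060 g(18,12)=816 g(18,14)=153 g(18,16)=18 g(18,18)=1
t=19: g(19,-3)=48450 g(19,-1)=80750 g(19,1)=88502 g(19,3)=74613 g(19,5)=50217 g(19,7)=27113 g(19,9)=11627 g(19,11)=3876 g(19,13)=969 g(19,15)=171 g(19,17)=19 g(19,19)=1
t=20: g(20,-4)=48450 g(20,-2)=129200 g(20,0)=169252 g(20,2)=163115 g(20,4)=124830 g(20,6)=77330 g(20,8)=38740 g(20,10)=15503 g(20,12)=4845 g(20,14)=1140 g(20,16)=190 g(20,18)=20 g(20,20)=1
t=21: g(21,-3)=177650 g(21,-1)=298452 g(21,1)=332367 g(21,3)=287945 g(21,5)=202160 g(21,7)=116070 g(21,9)=54243 g(21,11)=20348 g(21,13)=5985 g(21,15)=1330 g(21,17)=210 g(21,19)=21 g(21,21)=1
t=22: g(22,-4)=177650 g(22,-2)=476102 g(22,0)=630819 g(22,2)=620312 g(22,4)=490105 g(22,6)=318230 g(22,8)=170313 g(22,10)=74591 g(22,12)=26333 g(22,14)=7315 g(22,16)=1540 g(22,18)=231 g(22,20)=22 g(22,22)=1
t=23: g(23,-3)=653752 g(23,-1)=1106921 g(23,1)=1251131 g(23,3)=1110417 g(23,5)=808335 g(23,7)=488543 g(23,9)=244904 g(23,11)=100924 g(23,13)=33648 g(23,15)=8855 g(23,17)=1771 g(23,19)=253 g(23,21)=23 g(23,23)=1
t=24: g(24,-4)=653752 g(24,-2)=1760673 g(24,0)=2358052 g(24,2)=2361548 g(24,4)=1918752 g(24,6)=1296878 g(24,8)=733447 g(24,10)=345828 g(24,12)=134572 g(24,14)=42503 g(24,16)=10626 g(24,18)=2024 g(24,20)=276 g(24,22)=24 g(24,24)=1
Paths never hitting -5: Σ_s g(24,s) = 11618956
Paths hitting -5: 2^24 - 11618956 = 5158260
P = 5158260/16777216 = 1289565/4194304

Answer: 1289565/4194304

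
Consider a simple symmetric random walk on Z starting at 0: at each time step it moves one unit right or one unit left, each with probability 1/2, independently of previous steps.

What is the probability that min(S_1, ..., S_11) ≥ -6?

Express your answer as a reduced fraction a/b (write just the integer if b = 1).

Answer: 1969/2048

Derivation:
Let f(t,s) = #length-t paths at position s with S_1..S_t all ≥ -6.
f(t,s) = f(t-1,s-1) + f(t-1,s+1) for s ≥ -6; f(t,s) = 0 for s < -6.
t=0: f(0,0)=1
t=1: f(1,-1)=1 f(1,1)=1
t=2: f(2,-2)=1 f(2,0)=2 f(2,2)=1
t=3: f(3,-3)=1 f(3,-1)=3 f(3,1)=3 f(3,3)=1
t=4: f(4,-4)=1 f(4,-2)=4 f(4,0)=6 f(4,2)=4 f(4,4)=1
t=5: f(5,-5)=1 f(5,-3)=5 f(5,-1)=10 f(5,1)=10 f(5,3)=5 f(5,5)=1
t=6: f(6,-6)=1 f(6,-4)=6 f(6,-2)=15 f(6,0)=20 f(6,2)=15 f(6,4)=6 f(6,6)=1
t=7: f(7,-5)=7 f(7,-3)=21 f(7,-1)=35 f(7,1)=35 f(7,3)=21 f(7,5)=7 f(7,7)=1
t=8: f(8,-6)=7 f(8,-4)=28 f(8,-2)=56 f(8,0)=70 f(8,2)=56 f(8,4)=28 f(8,6)=8 f(8,8)=1
t=9: f(9,-5)=35 f(9,-3)=84 f(9,-1)=126 f(9,1)=126 f(9,3)=84 f(9,5)=36 f(9,7)=9 f(9,9)=1
t=10: f(10,-6)=35 f(10,-4)=119 f(10,-2)=210 f(10,0)=252 f(10,2)=210 f(10,4)=120 f(10,6)=45 f(10,8)=10 f(10,10)=1
t=11: f(11,-5)=154 f(11,-3)=329 f(11,-1)=462 f(11,1)=462 f(11,3)=330 f(11,5)=165 f(11,7)=55 f(11,9)=11 f(11,11)=1
Σ_s f(11,s) = 1969
P = 1969/2048 = 1969/2048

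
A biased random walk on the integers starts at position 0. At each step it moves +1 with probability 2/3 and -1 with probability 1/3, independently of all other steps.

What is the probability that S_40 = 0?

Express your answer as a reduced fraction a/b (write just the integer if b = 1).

Answer: 16060284644884480/1350851717672992089

Derivation:
To be at 0 after 40 steps: need exactly 20 steps of +1 and 20 of -1.
Number of such sequences: C(40,20) = 137846528820
Each has probability (2/3)^20 · (1/3)^20 = 1048576/12157665459056928801
P = 137846528820 · 1048576/12157665459056928801 = 16060284644884480/1350851717672992089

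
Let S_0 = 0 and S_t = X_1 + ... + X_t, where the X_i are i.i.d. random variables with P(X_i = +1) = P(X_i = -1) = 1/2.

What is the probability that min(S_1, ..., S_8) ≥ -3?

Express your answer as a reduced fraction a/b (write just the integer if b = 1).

Answer: 105/128

Derivation:
Let f(t,s) = #length-t paths at position s with S_1..S_t all ≥ -3.
f(t,s) = f(t-1,s-1) + f(t-1,s+1) for s ≥ -3; f(t,s) = 0 for s < -3.
t=0: f(0,0)=1
t=1: f(1,-1)=1 f(1,1)=1
t=2: f(2,-2)=1 f(2,0)=2 f(2,2)=1
t=3: f(3,-3)=1 f(3,-1)=3 f(3,1)=3 f(3,3)=1
t=4: f(4,-2)=4 f(4,0)=6 f(4,2)=4 f(4,4)=1
t=5: f(5,-3)=4 f(5,-1)=10 f(5,1)=10 f(5,3)=5 f(5,5)=1
t=6: f(6,-2)=14 f(6,0)=20 f(6,2)=15 f(6,4)=6 f(6,6)=1
t=7: f(7,-3)=14 f(7,-1)=34 f(7,1)=35 f(7,3)=21 f(7,5)=7 f(7,7)=1
t=8: f(8,-2)=48 f(8,0)=69 f(8,2)=56 f(8,4)=28 f(8,6)=8 f(8,8)=1
Σ_s f(8,s) = 210
P = 210/256 = 105/128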